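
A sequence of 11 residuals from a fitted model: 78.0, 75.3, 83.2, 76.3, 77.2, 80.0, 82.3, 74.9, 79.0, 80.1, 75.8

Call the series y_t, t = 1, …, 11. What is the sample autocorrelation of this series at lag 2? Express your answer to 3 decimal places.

-0.253

Mean ȳ = (78.0 + 75.3 + 83.2 + 76.3 + 77.2 + 80.0 + 82.3 + 74.9 + 79.0 + 80.1 + 75.8)/11 = 78.3727
Numerator Σ_{t=1}^{9}(y_t−ȳ)(y_{t+2}−ȳ) = -19.8697
Denominator Σ(y_t−ȳ)² = 78.6818
r_2 = -19.8697 / 78.6818 = -0.253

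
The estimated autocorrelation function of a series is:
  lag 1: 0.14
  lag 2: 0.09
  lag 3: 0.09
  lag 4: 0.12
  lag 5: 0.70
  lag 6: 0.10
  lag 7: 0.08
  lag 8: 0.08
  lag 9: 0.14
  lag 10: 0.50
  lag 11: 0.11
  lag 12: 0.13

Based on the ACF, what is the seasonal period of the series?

The largest autocorrelation is r_5 = 0.70, with a weaker echo at lag 10 (0.50); the remaining lags stay at or below 0.14.
The dominant spike at lag 5 indicates a seasonal period of 5.

5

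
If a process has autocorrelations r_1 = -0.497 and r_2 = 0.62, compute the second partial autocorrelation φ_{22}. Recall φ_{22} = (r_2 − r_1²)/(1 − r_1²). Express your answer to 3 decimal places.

φ_{22} = (r_2 − r_1²) / (1 − r_1²)
r_1² = (-0.497)² = 0.247009
Numerator = 0.62 − 0.2470 = 0.3730; denominator = 1 − 0.2470 = 0.7530
φ_{22} = 0.3730 / 0.7530 = 0.495

0.495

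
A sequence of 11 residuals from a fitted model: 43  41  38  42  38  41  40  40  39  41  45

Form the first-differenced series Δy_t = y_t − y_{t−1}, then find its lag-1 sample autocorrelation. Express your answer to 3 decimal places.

-0.411

First differences Δy: -2, -3, 4, -4, 3, -1, 0, -1, 2, 4
Mean of differences = 0.2000
Numerator Σ(Δy_t−Δȳ)(Δy_{t+1}−Δȳ) = -31.0400
Denominator Σ(Δy_t−Δȳ)² = 75.6000
r_1(Δy) = -31.0400 / 75.6000 = -0.411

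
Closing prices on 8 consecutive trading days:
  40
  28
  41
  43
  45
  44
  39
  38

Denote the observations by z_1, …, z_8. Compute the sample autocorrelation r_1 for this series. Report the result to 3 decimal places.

0.120

Mean z̄ = (40 + 28 + 41 + 43 + 45 + 44 + 39 + 38)/8 = 39.7500
Deviations from mean: 0.2500, -11.7500, 1.2500, 3.2500, 5.2500, 4.2500, -0.7500, -1.7500
Σ(z_t−z̄)(z_{t+1}−z̄) = (-2.9375) + (-14.6875) + (4.0625) + (17.0625) + (22.3125) + (-3.1875) + (1.3125) = 23.9375
Denominator Σ(z_t−z̄)² = 199.5000
r_1 = 23.9375 / 199.5000 = 0.120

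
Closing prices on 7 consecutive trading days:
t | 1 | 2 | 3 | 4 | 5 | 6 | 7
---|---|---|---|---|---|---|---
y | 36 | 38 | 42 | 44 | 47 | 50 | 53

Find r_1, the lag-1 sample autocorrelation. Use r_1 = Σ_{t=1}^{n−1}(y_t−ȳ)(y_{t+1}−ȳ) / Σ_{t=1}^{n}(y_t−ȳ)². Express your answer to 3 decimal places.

Mean ȳ = (36 + 38 + 42 + 44 + 47 + 50 + 53)/7 = 44.2857
Numerator Σ_{t=1}^{6}(y_t−ȳ)(y_{t+1}−ȳ) = 131.6327
Denominator Σ(y_t−ȳ)² = 229.4286
r_1 = 131.6327 / 229.4286 = 0.574

0.574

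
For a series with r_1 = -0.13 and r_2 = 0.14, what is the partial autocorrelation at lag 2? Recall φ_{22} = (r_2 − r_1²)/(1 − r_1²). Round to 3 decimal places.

0.125

φ_{22} = (r_2 − r_1²) / (1 − r_1²)
r_1² = (-0.13)² = 0.0169
Numerator = 0.14 − 0.0169 = 0.1231; denominator = 1 − 0.0169 = 0.9831
φ_{22} = 0.1231 / 0.9831 = 0.125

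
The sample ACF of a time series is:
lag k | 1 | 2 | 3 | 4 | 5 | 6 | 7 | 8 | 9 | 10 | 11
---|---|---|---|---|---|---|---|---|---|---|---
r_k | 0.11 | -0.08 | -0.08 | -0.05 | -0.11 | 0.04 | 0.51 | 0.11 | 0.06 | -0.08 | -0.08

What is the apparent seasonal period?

7

The largest autocorrelation is r_7 = 0.51; the remaining lags stay at or below 0.11.
The dominant spike at lag 7 indicates a seasonal period of 7.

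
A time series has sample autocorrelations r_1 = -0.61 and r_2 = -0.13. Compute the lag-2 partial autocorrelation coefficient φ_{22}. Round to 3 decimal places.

φ_{22} = (r_2 − r_1²) / (1 − r_1²)
r_1² = (-0.61)² = 0.3721
Numerator = -0.13 − 0.3721 = -0.5021; denominator = 1 − 0.3721 = 0.6279
φ_{22} = -0.5021 / 0.6279 = -0.800

-0.800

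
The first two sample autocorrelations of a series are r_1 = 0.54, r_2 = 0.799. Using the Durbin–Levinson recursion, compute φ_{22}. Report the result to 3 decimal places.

φ_{22} = (r_2 − r_1²) / (1 − r_1²)
r_1² = (0.54)² = 0.2916
Numerator = 0.799 − 0.2916 = 0.5074; denominator = 1 − 0.2916 = 0.7084
φ_{22} = 0.5074 / 0.7084 = 0.716

0.716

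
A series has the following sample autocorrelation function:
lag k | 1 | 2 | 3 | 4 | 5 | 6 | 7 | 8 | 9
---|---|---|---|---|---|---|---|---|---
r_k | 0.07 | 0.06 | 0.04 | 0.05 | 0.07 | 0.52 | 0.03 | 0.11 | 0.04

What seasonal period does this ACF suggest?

6

The largest autocorrelation is r_6 = 0.52; the remaining lags stay at or below 0.11.
The dominant spike at lag 6 indicates a seasonal period of 6.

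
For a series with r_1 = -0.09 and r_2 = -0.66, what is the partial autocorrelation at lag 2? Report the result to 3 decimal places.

φ_{22} = (r_2 − r_1²) / (1 − r_1²)
r_1² = (-0.09)² = 0.0081
Numerator = -0.66 − 0.0081 = -0.6681; denominator = 1 − 0.0081 = 0.9919
φ_{22} = -0.6681 / 0.9919 = -0.674

-0.674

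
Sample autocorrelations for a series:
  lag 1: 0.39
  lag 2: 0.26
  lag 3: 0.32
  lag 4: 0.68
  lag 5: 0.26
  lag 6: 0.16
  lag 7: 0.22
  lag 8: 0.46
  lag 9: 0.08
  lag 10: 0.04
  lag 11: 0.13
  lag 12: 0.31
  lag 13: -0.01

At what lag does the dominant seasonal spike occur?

The largest autocorrelation is r_4 = 0.68, with a weaker echo at lag 8 (0.46); the remaining lags stay at or below 0.39. The elevated value at lag 1 (0.39), dropping to 0.26 at lag 2, reflects decaying short-term dependence rather than seasonality.
The dominant spike at lag 4 indicates a seasonal period of 4.

4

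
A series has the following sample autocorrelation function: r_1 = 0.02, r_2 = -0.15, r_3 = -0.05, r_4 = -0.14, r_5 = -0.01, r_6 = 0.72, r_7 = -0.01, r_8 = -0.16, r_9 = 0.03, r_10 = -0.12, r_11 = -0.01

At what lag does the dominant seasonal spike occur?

6

The largest autocorrelation is r_6 = 0.72; the remaining lags stay at or below 0.03.
The dominant spike at lag 6 indicates a seasonal period of 6.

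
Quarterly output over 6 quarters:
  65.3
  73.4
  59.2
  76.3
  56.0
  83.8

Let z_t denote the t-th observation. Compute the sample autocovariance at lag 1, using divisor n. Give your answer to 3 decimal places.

-69.707

Mean z̄ = (65.3 + 73.4 + 59.2 + 76.3 + 56.0 + 83.8)/6 = 69.0000
Deviations: -3.7000, 4.4000, -9.8000, 7.3000, -13.0000, 14.8000
Σ_{t=1}^{5}(z_t−z̄)(z_{t+1}−z̄) = -418.2400
γ_1 = -418.2400 / 6 = -69.707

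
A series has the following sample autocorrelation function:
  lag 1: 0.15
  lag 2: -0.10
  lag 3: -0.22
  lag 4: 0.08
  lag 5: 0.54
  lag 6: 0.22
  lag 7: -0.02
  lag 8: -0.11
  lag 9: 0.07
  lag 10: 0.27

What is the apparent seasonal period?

The largest autocorrelation is r_5 = 0.54, with a weaker echo at lag 10 (0.27); the remaining lags stay at or below 0.22.
The dominant spike at lag 5 indicates a seasonal period of 5.

5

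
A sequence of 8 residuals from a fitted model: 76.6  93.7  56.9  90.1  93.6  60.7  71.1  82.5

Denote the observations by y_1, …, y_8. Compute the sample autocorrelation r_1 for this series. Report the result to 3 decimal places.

Mean ȳ = (76.6 + 93.7 + 56.9 + 90.1 + 93.6 + 60.7 + 71.1 + 82.5)/8 = 78.1500
Deviations from mean: -1.5500, 15.5500, -21.2500, 11.9500, 15.4500, -17.4500, -7.0500, 4.3500
Σ(y_t−ȳ)(y_{t+1}−ȳ) = (-24.1025) + (-330.4375) + (-253.9375) + (184.6275) + (-269.6025) + (123.0225) + (-30.6675) = -601.0975
Denominator Σ(y_t−ȳ)² = 1450.4000
r_1 = -601.0975 / 1450.4000 = -0.414

-0.414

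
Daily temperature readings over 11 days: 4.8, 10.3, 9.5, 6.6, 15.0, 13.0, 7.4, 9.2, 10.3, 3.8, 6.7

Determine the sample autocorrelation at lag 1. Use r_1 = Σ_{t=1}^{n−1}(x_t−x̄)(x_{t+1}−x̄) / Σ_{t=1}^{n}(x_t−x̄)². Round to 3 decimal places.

0.028

Mean x̄ = (4.8 + 10.3 + 9.5 + 6.6 + 15.0 + 13.0 + 7.4 + 9.2 + 10.3 + 3.8 + 6.7)/11 = 8.7818
Numerator Σ_{t=1}^{10}(x_t−x̄)(x_{t+1}−x̄) = 3.1769
Denominator Σ(x_t−x̄)² = 113.4364
r_1 = 3.1769 / 113.4364 = 0.028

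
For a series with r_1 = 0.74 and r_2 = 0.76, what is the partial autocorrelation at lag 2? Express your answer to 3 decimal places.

0.469

φ_{22} = (r_2 − r_1²) / (1 − r_1²)
r_1² = (0.74)² = 0.5476
Numerator = 0.76 − 0.5476 = 0.2124; denominator = 1 − 0.5476 = 0.4524
φ_{22} = 0.2124 / 0.4524 = 0.469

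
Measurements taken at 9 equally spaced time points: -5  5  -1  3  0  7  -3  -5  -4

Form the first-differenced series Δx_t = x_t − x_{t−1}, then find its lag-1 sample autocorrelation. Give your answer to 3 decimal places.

-0.533

First differences Δx: 10, -6, 4, -3, 7, -10, -2, 1
Mean of differences = 0.1250
Numerator Σ(Δx_t−Δx̄)(Δx_{t+1}−Δx̄) = -167.7656
Denominator Σ(Δx_t−Δx̄)² = 314.8750
r_1(Δx) = -167.7656 / 314.8750 = -0.533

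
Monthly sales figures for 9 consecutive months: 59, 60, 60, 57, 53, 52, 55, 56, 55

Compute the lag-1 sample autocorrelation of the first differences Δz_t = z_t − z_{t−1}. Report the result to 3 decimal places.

First differences Δz: 1, 0, -3, -4, -1, 3, 1, -1
Mean of differences = -0.5000
Numerator Σ(Δz_t−Δz̄)(Δz_{t+1}−Δz̄) = 12.7500
Denominator Σ(Δz_t−Δz̄)² = 36.0000
r_1(Δz) = 12.7500 / 36.0000 = 0.354

0.354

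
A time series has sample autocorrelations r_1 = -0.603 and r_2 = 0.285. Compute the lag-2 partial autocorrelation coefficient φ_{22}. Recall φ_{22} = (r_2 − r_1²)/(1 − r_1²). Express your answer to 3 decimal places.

φ_{22} = (r_2 − r_1²) / (1 − r_1²)
r_1² = (-0.603)² = 0.363609
Numerator = 0.285 − 0.3636 = -0.0786; denominator = 1 − 0.3636 = 0.6364
φ_{22} = -0.0786 / 0.6364 = -0.124

-0.124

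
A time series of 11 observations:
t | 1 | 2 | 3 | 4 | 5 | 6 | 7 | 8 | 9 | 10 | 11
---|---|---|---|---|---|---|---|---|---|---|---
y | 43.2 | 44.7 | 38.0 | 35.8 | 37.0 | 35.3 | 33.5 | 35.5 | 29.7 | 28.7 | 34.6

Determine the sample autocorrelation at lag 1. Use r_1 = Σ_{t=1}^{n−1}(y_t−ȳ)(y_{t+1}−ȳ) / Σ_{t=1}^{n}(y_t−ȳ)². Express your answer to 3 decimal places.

0.602

Mean ȳ = (43.2 + 44.7 + 38.0 + 35.8 + 37.0 + 35.3 + 33.5 + 35.5 + 29.7 + 28.7 + 34.6)/11 = 36.0000
Numerator Σ_{t=1}^{10}(y_t−ȳ)(y_{t+1}−ȳ) = 141.1000
Denominator Σ(y_t−ȳ)² = 234.5000
r_1 = 141.1000 / 234.5000 = 0.602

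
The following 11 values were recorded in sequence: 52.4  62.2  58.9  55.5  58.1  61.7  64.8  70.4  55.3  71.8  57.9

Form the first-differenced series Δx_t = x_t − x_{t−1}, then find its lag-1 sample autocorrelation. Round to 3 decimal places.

First differences Δx: 9.8, -3.3, -3.4, 2.6, 3.6, 3.1, 5.6, -15.1, 16.5, -13.9
Mean of differences = 0.5500
Numerator Σ(Δx_t−Δx̄)(Δx_{t+1}−Δx̄) = -560.7225
Denominator Σ(Δx_t−Δx̄)² = 869.6250
r_1(Δx) = -560.7225 / 869.6250 = -0.645

-0.645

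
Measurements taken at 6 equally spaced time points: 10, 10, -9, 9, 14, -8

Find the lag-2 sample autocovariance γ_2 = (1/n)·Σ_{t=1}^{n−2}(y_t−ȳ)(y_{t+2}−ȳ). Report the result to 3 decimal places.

-39.259

Mean ȳ = (10 + 10 − 9 + 9 + 14 − 8)/6 = 4.3333
Σ_{t=1}^{4}(y_t−ȳ)(y_{t+2}−ȳ) = -235.5556
γ_2 = -235.5556 / 6 = -39.259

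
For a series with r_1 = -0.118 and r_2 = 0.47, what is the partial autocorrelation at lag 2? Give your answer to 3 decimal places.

φ_{22} = (r_2 − r_1²) / (1 − r_1²)
r_1² = (-0.118)² = 0.013924
Numerator = 0.47 − 0.0139 = 0.4561; denominator = 1 − 0.0139 = 0.9861
φ_{22} = 0.4561 / 0.9861 = 0.463

0.463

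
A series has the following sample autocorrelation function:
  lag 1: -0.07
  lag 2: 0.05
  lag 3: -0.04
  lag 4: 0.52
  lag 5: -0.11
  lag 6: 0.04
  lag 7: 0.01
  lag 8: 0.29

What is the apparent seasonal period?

The largest autocorrelation is r_4 = 0.52, with a weaker echo at lag 8 (0.29); the remaining lags stay at or below 0.05.
The dominant spike at lag 4 indicates a seasonal period of 4.

4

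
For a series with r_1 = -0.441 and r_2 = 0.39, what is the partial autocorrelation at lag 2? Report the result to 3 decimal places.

0.243

φ_{22} = (r_2 − r_1²) / (1 − r_1²)
r_1² = (-0.441)² = 0.194481
Numerator = 0.39 − 0.1945 = 0.1955; denominator = 1 − 0.1945 = 0.8055
φ_{22} = 0.1955 / 0.8055 = 0.243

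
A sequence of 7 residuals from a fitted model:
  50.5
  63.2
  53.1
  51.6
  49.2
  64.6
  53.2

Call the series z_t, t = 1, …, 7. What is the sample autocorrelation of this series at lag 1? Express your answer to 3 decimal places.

-0.430

Mean z̄ = (50.5 + 63.2 + 53.1 + 51.6 + 49.2 + 64.6 + 53.2)/7 = 55.0571
Deviations from mean: -4.5571, 8.1429, -1.9571, -3.4571, -5.8571, 9.5429, -1.8571
Σ(z_t−z̄)(z_{t+1}−z̄) = (-37.1082) + (-15.9367) + (6.7661) + (20.2490) + (-55.8939) + (-17.7224) = -99.6461
Denominator Σ(z_t−z̄)² = 231.6771
r_1 = -99.6461 / 231.6771 = -0.430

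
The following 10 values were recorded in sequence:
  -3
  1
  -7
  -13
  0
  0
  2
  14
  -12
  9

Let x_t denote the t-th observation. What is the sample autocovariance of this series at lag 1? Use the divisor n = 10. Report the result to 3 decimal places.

-18.131

Mean x̄ = (-3 + 1 − 7 − 13 + 0 + 0 + 2 + 14 − 12 + 9)/10 = -0.9000
Σ_{t=1}^{9}(x_t−x̄)(x_{t+1}−x̄) = -181.3100
γ_1 = -181.3100 / 10 = -18.131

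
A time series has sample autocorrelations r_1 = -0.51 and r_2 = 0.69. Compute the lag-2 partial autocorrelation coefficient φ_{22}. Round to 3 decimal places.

φ_{22} = (r_2 − r_1²) / (1 − r_1²)
r_1² = (-0.51)² = 0.2601
Numerator = 0.69 − 0.2601 = 0.4299; denominator = 1 − 0.2601 = 0.7399
φ_{22} = 0.4299 / 0.7399 = 0.581

0.581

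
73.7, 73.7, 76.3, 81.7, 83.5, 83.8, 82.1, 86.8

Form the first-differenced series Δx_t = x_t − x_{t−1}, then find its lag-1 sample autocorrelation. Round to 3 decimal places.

-0.086

First differences Δx: 0.0, 2.6, 5.4, 1.8, 0.3, -1.7, 4.7
Mean of differences = 1.8714
Numerator Σ(Δx_t−Δx̄)(Δx_{t+1}−Δx̄) = -3.4222
Denominator Σ(Δx_t−Δx̄)² = 39.7143
r_1(Δx) = -3.4222 / 39.7143 = -0.086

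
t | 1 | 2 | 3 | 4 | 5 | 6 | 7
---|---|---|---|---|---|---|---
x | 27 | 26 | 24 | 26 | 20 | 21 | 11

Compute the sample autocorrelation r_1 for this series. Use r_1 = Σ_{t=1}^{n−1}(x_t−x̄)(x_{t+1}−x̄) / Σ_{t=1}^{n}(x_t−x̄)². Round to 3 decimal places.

0.214

Mean x̄ = (27 + 26 + 24 + 26 + 20 + 21 + 11)/7 = 22.1429
Deviations from mean: 4.8571, 3.8571, 1.8571, 3.8571, -2.1429, -1.1429, -11.1429
Numerator Σ_{t=1}^{6}(x_t−x̄)(x_{t+1}−x̄) = 39.9796
Denominator Σ(x_t−x̄)² = 186.8571
r_1 = 39.9796 / 186.8571 = 0.214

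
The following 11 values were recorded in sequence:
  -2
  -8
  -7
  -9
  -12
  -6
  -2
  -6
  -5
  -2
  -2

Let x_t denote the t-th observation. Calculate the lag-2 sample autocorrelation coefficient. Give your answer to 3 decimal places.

-0.054

Mean x̄ = (-2 − 8 − 7 − 9 − 12 − 6 − 2 − 6 − 5 − 2 − 2)/11 = -5.5455
Numerator Σ_{t=1}^{9}(x_t−x̄)(x_{t+2}−x̄) = -6.1405
Denominator Σ(x_t−x̄)² = 112.7273
r_2 = -6.1405 / 112.7273 = -0.054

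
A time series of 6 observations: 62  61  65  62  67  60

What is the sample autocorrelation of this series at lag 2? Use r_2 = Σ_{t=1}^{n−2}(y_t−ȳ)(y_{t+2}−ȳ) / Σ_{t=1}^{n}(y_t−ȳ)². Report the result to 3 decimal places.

Mean ȳ = (62 + 61 + 65 + 62 + 67 + 60)/6 = 62.8333
Deviations from mean: -0.8333, -1.8333, 2.1667, -0.8333, 4.1667, -2.8333
Σ(y_t−ȳ)(y_{t+2}−ȳ) = (-1.8056) + (1.5278) + (9.0278) + (2.3611) = 11.1111
Denominator Σ(y_t−ȳ)² = 34.8333
r_2 = 11.1111 / 34.8333 = 0.319

0.319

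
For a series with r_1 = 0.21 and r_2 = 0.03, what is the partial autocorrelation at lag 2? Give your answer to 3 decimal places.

φ_{22} = (r_2 − r_1²) / (1 − r_1²)
r_1² = (0.21)² = 0.0441
Numerator = 0.03 − 0.0441 = -0.0141; denominator = 1 − 0.0441 = 0.9559
φ_{22} = -0.0141 / 0.9559 = -0.015

-0.015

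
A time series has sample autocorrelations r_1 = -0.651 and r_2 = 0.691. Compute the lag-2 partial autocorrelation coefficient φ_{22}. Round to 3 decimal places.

φ_{22} = (r_2 − r_1²) / (1 − r_1²)
r_1² = (-0.651)² = 0.423801
Numerator = 0.691 − 0.4238 = 0.2672; denominator = 1 − 0.4238 = 0.5762
φ_{22} = 0.2672 / 0.5762 = 0.464

0.464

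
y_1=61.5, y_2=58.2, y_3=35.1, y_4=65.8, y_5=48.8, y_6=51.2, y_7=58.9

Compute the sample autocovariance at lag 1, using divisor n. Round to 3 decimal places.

Mean ȳ = (61.5 + 58.2 + 35.1 + 65.8 + 48.8 + 51.2 + 58.9)/7 = 54.2143
Σ_{t=1}^{6}(y_t−ȳ)(y_{t+1}−ȳ) = -329.1302
γ_1 = -329.1302 / 7 = -47.019

-47.019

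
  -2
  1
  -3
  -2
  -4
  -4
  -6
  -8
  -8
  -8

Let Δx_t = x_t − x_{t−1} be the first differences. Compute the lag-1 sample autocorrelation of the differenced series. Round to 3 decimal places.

First differences Δx: 3, -4, 1, -2, 0, -2, -2, 0, 0
Mean of differences = -0.6667
Numerator Σ(Δx_t−Δx̄)(Δx_{t+1}−Δx̄) = -20.4444
Denominator Σ(Δx_t−Δx̄)² = 34.0000
r_1(Δx) = -20.4444 / 34.0000 = -0.601

-0.601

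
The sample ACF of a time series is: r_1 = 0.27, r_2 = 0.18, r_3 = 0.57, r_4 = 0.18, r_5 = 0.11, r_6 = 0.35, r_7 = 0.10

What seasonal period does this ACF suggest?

The largest autocorrelation is r_3 = 0.57, with a weaker echo at lag 6 (0.35); the remaining lags stay at or below 0.27. The elevated value at lag 1 (0.27), dropping to 0.18 at lag 2, reflects decaying short-term dependence rather than seasonality.
The dominant spike at lag 3 indicates a seasonal period of 3.

3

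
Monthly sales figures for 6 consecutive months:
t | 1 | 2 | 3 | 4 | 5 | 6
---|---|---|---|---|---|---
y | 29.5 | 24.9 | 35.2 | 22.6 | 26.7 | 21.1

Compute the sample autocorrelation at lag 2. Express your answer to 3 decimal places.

Mean ȳ = (29.5 + 24.9 + 35.2 + 22.6 + 26.7 + 21.1)/6 = 26.6667
Deviations from mean: 2.8333, -1.7667, 8.5333, -4.0667, 0.0333, -5.5667
Σ(y_t−ȳ)(y_{t+2}−ȳ) = (24.1778) + (7.1844) + (0.2844) + (22.6378) = 54.2844
Denominator Σ(y_t−ȳ)² = 131.4933
r_2 = 54.2844 / 131.4933 = 0.413

0.413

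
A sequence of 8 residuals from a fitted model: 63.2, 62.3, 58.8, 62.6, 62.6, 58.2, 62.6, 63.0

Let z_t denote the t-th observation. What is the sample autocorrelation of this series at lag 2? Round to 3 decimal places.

Mean z̄ = (63.2 + 62.3 + 58.8 + 62.6 + 62.6 + 58.2 + 62.6 + 63.0)/8 = 61.6625
Deviations from mean: 1.5375, 0.6375, -2.8625, 0.9375, 0.9375, -3.4625, 0.9375, 1.3375
Numerator Σ_{t=1}^{6}(z_t−z̄)(z_{t+2}−z̄) = -13.4853
Denominator Σ(z_t−z̄)² = 27.3788
r_2 = -13.4853 / 27.3788 = -0.493

-0.493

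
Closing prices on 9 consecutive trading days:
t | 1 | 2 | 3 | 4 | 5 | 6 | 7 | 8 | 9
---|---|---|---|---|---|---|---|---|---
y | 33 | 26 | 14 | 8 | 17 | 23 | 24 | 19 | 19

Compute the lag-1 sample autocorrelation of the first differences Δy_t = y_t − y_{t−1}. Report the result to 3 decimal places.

0.408

First differences Δy: -7, -12, -6, 9, 6, 1, -5, 0
Mean of differences = -1.7500
Numerator Σ(Δy_t−Δȳ)(Δy_{t+1}−Δȳ) = 141.6875
Denominator Σ(Δy_t−Δȳ)² = 347.5000
r_1(Δy) = 141.6875 / 347.5000 = 0.408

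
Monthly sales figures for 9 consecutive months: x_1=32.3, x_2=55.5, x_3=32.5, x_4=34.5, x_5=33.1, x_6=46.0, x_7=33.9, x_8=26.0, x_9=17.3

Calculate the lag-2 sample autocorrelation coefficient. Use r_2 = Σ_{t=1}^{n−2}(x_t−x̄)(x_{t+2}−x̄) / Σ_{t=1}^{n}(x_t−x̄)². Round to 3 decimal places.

Mean x̄ = (32.3 + 55.5 + 32.5 + 34.5 + 33.1 + 46.0 + 33.9 + 26.0 + 17.3)/9 = 34.5667
Numerator Σ_{t=1}^{7}(x_t−x̄)(x_{t+2}−x̄) = -79.8989
Denominator Σ(x_t−x̄)² = 952.4600
r_2 = -79.8989 / 952.4600 = -0.084

-0.084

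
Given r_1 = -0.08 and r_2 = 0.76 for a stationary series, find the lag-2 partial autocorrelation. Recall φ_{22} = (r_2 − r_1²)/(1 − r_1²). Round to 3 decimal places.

0.758

φ_{22} = (r_2 − r_1²) / (1 − r_1²)
r_1² = (-0.08)² = 0.0064
Numerator = 0.76 − 0.0064 = 0.7536; denominator = 1 − 0.0064 = 0.9936
φ_{22} = 0.7536 / 0.9936 = 0.758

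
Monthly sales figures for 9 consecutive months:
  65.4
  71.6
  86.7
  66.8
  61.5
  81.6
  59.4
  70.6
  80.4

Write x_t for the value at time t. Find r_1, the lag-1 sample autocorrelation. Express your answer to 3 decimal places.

Mean x̄ = (65.4 + 71.6 + 86.7 + 66.8 + 61.5 + 81.6 + 59.4 + 70.6 + 80.4)/9 = 71.5556
Numerator Σ_{t=1}^{8}(x_t−x̄)(x_{t+1}−x̄) = -243.7353
Denominator Σ(x_t−x̄)² = 718.7622
r_1 = -243.7353 / 718.7622 = -0.339

-0.339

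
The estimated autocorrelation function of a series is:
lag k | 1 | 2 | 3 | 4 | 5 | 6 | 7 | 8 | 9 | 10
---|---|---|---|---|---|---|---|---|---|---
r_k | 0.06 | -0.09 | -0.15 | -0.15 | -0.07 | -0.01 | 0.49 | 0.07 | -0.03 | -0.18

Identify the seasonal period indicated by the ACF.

7

The largest autocorrelation is r_7 = 0.49; the remaining lags stay at or below 0.07.
The dominant spike at lag 7 indicates a seasonal period of 7.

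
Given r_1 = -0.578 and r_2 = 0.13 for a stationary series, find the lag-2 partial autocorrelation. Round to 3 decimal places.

-0.306

φ_{22} = (r_2 − r_1²) / (1 − r_1²)
r_1² = (-0.578)² = 0.334084
Numerator = 0.13 − 0.3341 = -0.2041; denominator = 1 − 0.3341 = 0.6659
φ_{22} = -0.2041 / 0.6659 = -0.306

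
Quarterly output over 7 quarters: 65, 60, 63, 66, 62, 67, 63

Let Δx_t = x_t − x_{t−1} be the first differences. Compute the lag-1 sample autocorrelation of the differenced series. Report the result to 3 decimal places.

-0.562

First differences Δx: -5, 3, 3, -4, 5, -4
Mean of differences = -0.3333
Numerator Σ(Δx_t−Δx̄)(Δx_{t+1}−Δx̄) = -55.7778
Denominator Σ(Δx_t−Δx̄)² = 99.3333
r_1(Δx) = -55.7778 / 99.3333 = -0.562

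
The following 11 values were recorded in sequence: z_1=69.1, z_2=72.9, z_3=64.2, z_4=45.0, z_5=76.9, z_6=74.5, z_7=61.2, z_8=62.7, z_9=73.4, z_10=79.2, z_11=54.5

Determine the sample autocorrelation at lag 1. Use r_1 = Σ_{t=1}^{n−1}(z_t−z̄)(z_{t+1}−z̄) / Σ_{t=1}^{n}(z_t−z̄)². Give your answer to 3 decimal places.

Mean z̄ = (69.1 + 72.9 + 64.2 + 45.0 + 76.9 + 74.5 + 61.2 + 62.7 + 73.4 + 79.2 + 54.5)/11 = 66.6909
Numerator Σ_{t=1}^{10}(z_t−z̄)(z_{t+1}−z̄) = -204.5119
Denominator Σ(z_t−z̄)² = 1082.4491
r_1 = -204.5119 / 1082.4491 = -0.189

-0.189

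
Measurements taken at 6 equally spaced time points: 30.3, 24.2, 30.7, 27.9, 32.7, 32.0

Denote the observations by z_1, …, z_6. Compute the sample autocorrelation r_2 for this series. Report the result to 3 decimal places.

0.189

Mean z̄ = (30.3 + 24.2 + 30.7 + 27.9 + 32.7 + 32.0)/6 = 29.6333
Σ(z_t−z̄)(z_{t+2}−z̄) = (0.7111) + (9.4178) + (3.2711) + (-4.1022) = 9.2978
Denominator Σ(z_t−z̄)² = 49.1133
r_2 = 9.2978 / 49.1133 = 0.189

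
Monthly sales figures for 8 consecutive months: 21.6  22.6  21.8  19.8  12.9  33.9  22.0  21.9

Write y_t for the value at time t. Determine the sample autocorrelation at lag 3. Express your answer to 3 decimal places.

Mean ȳ = (21.6 + 22.6 + 21.8 + 19.8 + 12.9 + 33.9 + 22.0 + 21.9)/8 = 22.0625
Deviations from mean: -0.4625, 0.5375, -0.2625, -2.2625, -9.1625, 11.8375, -0.0625, -0.1625
Σ(y_t−ȳ)(y_{t+3}−ȳ) = (1.0464) + (-4.9248) + (-3.1073) + (0.1414) + (1.4889) = -5.3555
Denominator Σ(y_t−ȳ)² = 229.7988
r_3 = -5.3555 / 229.7988 = -0.023

-0.023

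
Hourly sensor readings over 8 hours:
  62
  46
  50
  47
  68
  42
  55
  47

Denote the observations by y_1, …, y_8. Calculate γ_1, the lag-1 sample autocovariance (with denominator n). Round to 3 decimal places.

Mean ȳ = (62 + 46 + 50 + 47 + 68 + 42 + 55 + 47)/8 = 52.1250
Σ_{t=1}^{7}(y_t−ȳ)(y_{t+1}−ȳ) = -322.5156
γ_1 = -322.5156 / 8 = -40.314

-40.314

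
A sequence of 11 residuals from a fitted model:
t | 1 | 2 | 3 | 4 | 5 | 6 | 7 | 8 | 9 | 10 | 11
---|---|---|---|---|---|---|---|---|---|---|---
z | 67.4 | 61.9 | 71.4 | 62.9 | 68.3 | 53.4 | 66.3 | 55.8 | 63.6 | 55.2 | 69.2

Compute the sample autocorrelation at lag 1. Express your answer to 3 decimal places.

Mean z̄ = (67.4 + 61.9 + 71.4 + 62.9 + 68.3 + 53.4 + 66.3 + 55.8 + 63.6 + 55.2 + 69.2)/11 = 63.2182
Numerator Σ_{t=1}^{10}(z_t−z̄)(z_{t+1}−z̄) = -177.3885
Denominator Σ(z_t−z̄)² = 373.2364
r_1 = -177.3885 / 373.2364 = -0.475

-0.475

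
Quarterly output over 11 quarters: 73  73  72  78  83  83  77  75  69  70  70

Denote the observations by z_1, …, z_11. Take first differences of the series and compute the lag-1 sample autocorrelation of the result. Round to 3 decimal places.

0.297

First differences Δz: 0, -1, 6, 5, 0, -6, -2, -6, 1, 0
Mean of differences = -0.3000
Numerator Σ(Δz_t−Δz̄)(Δz_{t+1}−Δz̄) = 41.0100
Denominator Σ(Δz_t−Δz̄)² = 138.1000
r_1(Δz) = 41.0100 / 138.1000 = 0.297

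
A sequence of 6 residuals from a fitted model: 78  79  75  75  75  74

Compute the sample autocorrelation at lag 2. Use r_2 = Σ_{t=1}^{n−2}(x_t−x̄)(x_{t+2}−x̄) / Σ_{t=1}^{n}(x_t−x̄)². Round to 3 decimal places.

Mean x̄ = (78 + 79 + 75 + 75 + 75 + 74)/6 = 76.0000
Σ(x_t−x̄)(x_{t+2}−x̄) = (-2.0000) + (-3.0000) + (1.0000) + (2.0000) = -2.0000
Denominator Σ(x_t−x̄)² = 20.0000
r_2 = -2.0000 / 20.0000 = -0.100

-0.100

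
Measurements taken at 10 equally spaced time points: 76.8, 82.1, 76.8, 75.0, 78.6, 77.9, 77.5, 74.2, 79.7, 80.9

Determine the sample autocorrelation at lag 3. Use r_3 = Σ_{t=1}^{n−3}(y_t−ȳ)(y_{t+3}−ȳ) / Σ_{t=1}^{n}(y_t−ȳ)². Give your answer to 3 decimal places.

0.066

Mean ȳ = (76.8 + 82.1 + 76.8 + 75.0 + 78.6 + 77.9 + 77.5 + 74.2 + 79.7 + 80.9)/10 = 77.9500
Σ(y_t−ȳ)(y_{t+3}−ȳ) = (3.3925) + (2.6975) + (0.0575) + (1.3275) + (-2.4375) + (-0.0875) + (-1.3275) = 3.6225
Denominator Σ(y_t−ȳ)² = 55.0250
r_3 = 3.6225 / 55.0250 = 0.066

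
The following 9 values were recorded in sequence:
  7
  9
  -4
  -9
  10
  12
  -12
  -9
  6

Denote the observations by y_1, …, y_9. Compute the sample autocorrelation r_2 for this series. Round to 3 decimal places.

-0.771

Mean ȳ = (7 + 9 − 4 − 9 + 10 + 12 − 12 − 9 + 6)/9 = 1.1111
Numerator Σ_{t=1}^{7}(y_t−ȳ)(y_{t+2}−ȳ) = -556.1358
Denominator Σ(y_t−ȳ)² = 720.8889
r_2 = -556.1358 / 720.8889 = -0.771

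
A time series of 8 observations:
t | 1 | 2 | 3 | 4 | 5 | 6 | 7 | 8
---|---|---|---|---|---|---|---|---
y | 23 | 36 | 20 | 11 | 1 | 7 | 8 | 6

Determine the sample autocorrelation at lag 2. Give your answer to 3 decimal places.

Mean ȳ = (23 + 36 + 20 + 11 + 1 + 7 + 8 + 6)/8 = 14.0000
Deviations from mean: 9.0000, 22.0000, 6.0000, -3.0000, -13.0000, -7.0000, -6.0000, -8.0000
Σ(y_t−ȳ)(y_{t+2}−ȳ) = (54.0000) + (-66.0000) + (-78.0000) + (21.0000) + (78.0000) + (56.0000) = 65.0000
Denominator Σ(y_t−ȳ)² = 928.0000
r_2 = 65.0000 / 928.0000 = 0.070

0.070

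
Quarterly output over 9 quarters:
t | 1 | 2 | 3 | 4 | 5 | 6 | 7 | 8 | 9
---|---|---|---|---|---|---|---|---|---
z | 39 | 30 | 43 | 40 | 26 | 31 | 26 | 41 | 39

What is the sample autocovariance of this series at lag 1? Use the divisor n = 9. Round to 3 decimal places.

-2.556

Mean z̄ = (39 + 30 + 43 + 40 + 26 + 31 + 26 + 41 + 39)/9 = 35.0000
Σ_{t=1}^{8}(z_t−z̄)(z_{t+1}−z̄) = -23.0000
γ_1 = -23.0000 / 9 = -2.556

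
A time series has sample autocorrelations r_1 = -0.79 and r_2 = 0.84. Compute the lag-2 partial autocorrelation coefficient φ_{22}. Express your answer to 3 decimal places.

0.574

φ_{22} = (r_2 − r_1²) / (1 − r_1²)
r_1² = (-0.79)² = 0.6241
Numerator = 0.84 − 0.6241 = 0.2159; denominator = 1 − 0.6241 = 0.3759
φ_{22} = 0.2159 / 0.3759 = 0.574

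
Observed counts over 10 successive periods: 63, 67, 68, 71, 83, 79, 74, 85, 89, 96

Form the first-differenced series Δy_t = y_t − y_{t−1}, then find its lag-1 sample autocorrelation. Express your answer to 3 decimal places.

First differences Δy: 4, 1, 3, 12, -4, -5, 11, 4, 7
Mean of differences = 3.6667
Numerator Σ(Δy_t−Δȳ)(Δy_{t+1}−Δȳ) = -62.1111
Denominator Σ(Δy_t−Δȳ)² = 276.0000
r_1(Δy) = -62.1111 / 276.0000 = -0.225

-0.225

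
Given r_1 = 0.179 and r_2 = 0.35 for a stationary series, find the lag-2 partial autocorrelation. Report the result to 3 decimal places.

φ_{22} = (r_2 − r_1²) / (1 − r_1²)
r_1² = (0.179)² = 0.032041
Numerator = 0.35 − 0.0320 = 0.3180; denominator = 1 − 0.0320 = 0.9680
φ_{22} = 0.3180 / 0.9680 = 0.328

0.328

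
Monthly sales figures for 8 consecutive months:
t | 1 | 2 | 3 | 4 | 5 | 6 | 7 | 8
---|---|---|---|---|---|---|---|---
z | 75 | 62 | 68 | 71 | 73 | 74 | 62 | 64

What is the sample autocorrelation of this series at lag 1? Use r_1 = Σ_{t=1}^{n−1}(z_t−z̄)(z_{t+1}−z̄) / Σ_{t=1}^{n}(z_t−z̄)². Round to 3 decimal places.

Mean z̄ = (75 + 62 + 68 + 71 + 73 + 74 + 62 + 64)/8 = 68.6250
Numerator Σ_{t=1}^{7}(z_t−z̄)(z_{t+1}−z̄) = -10.6406
Denominator Σ(z_t−z̄)² = 203.8750
r_1 = -10.6406 / 203.8750 = -0.052

-0.052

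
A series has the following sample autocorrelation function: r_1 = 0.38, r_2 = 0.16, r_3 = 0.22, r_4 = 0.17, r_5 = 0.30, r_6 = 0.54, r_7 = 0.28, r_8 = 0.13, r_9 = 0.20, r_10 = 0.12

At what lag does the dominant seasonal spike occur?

6

The largest autocorrelation is r_6 = 0.54; the remaining lags stay at or below 0.38. The elevated value at lag 1 (0.38), dropping to 0.16 at lag 2, reflects decaying short-term dependence rather than seasonality.
The dominant spike at lag 6 indicates a seasonal period of 6.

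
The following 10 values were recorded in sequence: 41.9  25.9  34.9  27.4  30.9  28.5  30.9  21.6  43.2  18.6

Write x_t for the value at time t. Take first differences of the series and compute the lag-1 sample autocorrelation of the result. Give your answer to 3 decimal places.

First differences Δx: -16.0, 9.0, -7.5, 3.5, -2.4, 2.4, -9.3, 21.6, -24.6
Mean of differences = -2.5889
Numerator Σ(Δx_t−Δx̄)(Δx_{t+1}−Δx̄) = -968.3846
Denominator Σ(Δx_t−Δx̄)² = 1514.9089
r_1(Δx) = -968.3846 / 1514.9089 = -0.639

-0.639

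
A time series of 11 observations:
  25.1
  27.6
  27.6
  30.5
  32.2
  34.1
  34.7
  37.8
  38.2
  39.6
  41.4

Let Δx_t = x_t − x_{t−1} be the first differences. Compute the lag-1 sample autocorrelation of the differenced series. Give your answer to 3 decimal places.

First differences Δx: 2.5, 0.0, 2.9, 1.7, 1.9, 0.6, 3.1, 0.4, 1.4, 1.8
Mean of differences = 1.6300
Numerator Σ(Δx_t−Δx̄)(Δx_{t+1}−Δx̄) = -6.7369
Denominator Σ(Δx_t−Δx̄)² = 9.9210
r_1(Δx) = -6.7369 / 9.9210 = -0.679

-0.679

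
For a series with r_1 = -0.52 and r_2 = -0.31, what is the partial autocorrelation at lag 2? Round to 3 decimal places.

-0.796

φ_{22} = (r_2 − r_1²) / (1 − r_1²)
r_1² = (-0.52)² = 0.2704
Numerator = -0.31 − 0.2704 = -0.5804; denominator = 1 − 0.2704 = 0.7296
φ_{22} = -0.5804 / 0.7296 = -0.796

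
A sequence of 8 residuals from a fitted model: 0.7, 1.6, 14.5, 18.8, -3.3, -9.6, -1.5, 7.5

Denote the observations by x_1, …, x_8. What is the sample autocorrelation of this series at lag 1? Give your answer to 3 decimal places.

0.293

Mean x̄ = (0.7 + 1.6 + 14.5 + 18.8 − 3.3 − 9.6 − 1.5 + 7.5)/8 = 3.5875
Deviations from mean: -2.8875, -1.9875, 10.9125, 15.2125, -6.8875, -13.1875, -5.0875, 3.9125
Σ(x_t−x̄)(x_{t+1}−x̄) = (5.7389) + (-21.6886) + (166.0064) + (-104.7761) + (90.8289) + (67.0914) + (-19.9048) = 183.2961
Denominator Σ(x_t−x̄)² = 625.3288
r_1 = 183.2961 / 625.3288 = 0.293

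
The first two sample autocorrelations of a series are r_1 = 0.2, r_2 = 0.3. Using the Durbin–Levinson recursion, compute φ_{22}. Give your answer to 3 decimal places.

0.271

φ_{22} = (r_2 − r_1²) / (1 − r_1²)
r_1² = (0.2)² = 0.04
Numerator = 0.3 − 0.0400 = 0.2600; denominator = 1 − 0.0400 = 0.9600
φ_{22} = 0.2600 / 0.9600 = 0.271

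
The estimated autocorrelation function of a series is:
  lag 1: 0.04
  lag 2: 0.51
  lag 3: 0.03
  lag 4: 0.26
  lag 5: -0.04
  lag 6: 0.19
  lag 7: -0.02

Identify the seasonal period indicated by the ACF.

The largest autocorrelation is r_2 = 0.51, with weaker echoes at lags 4 (0.26) and 6 (0.19); the remaining lags stay at or below 0.04.
The dominant spike at lag 2 indicates a seasonal period of 2.

2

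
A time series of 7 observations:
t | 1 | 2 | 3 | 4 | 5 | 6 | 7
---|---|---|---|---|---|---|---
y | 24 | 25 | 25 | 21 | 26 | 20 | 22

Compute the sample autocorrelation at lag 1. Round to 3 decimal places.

-0.339

Mean ȳ = (24 + 25 + 25 + 21 + 26 + 20 + 22)/7 = 23.2857
Deviations from mean: 0.7143, 1.7143, 1.7143, -2.2857, 2.7143, -3.2857, -1.2857
Σ(y_t−ȳ)(y_{t+1}−ȳ) = (1.2245) + (2.9388) + (-3.9184) + (-6.2041) + (-8.9184) + (4.2245) = -10.6531
Denominator Σ(y_t−ȳ)² = 31.4286
r_1 = -10.6531 / 31.4286 = -0.339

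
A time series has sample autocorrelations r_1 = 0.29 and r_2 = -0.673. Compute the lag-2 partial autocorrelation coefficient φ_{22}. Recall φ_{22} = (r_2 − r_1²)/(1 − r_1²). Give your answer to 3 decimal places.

-0.827

φ_{22} = (r_2 − r_1²) / (1 − r_1²)
r_1² = (0.29)² = 0.0841
Numerator = -0.673 − 0.0841 = -0.7571; denominator = 1 − 0.0841 = 0.9159
φ_{22} = -0.7571 / 0.9159 = -0.827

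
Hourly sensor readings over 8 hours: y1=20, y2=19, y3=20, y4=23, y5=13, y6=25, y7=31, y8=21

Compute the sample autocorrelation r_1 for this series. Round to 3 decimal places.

Mean ȳ = (20 + 19 + 20 + 23 + 13 + 25 + 31 + 21)/8 = 21.5000
Σ(y_t−ȳ)(y_{t+1}−ȳ) = (3.7500) + (3.7500) + (-2.2500) + (-12.7500) + (-29.7500) + (33.2500) + (-4.7500) = -8.7500
Denominator Σ(y_t−ȳ)² = 188.0000
r_1 = -8.7500 / 188.0000 = -0.047

-0.047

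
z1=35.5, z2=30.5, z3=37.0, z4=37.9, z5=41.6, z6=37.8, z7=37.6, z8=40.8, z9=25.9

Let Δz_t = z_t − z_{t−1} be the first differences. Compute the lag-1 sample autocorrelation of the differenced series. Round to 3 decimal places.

-0.234

First differences Δz: -5.0, 6.5, 0.9, 3.7, -3.8, -0.2, 3.2, -14.9
Mean of differences = -1.2000
Numerator Σ(Δz_t−Δz̄)(Δz_{t+1}−Δz̄) = -74.0200
Denominator Σ(Δz_t−Δz̄)² = 316.9600
r_1(Δz) = -74.0200 / 316.9600 = -0.234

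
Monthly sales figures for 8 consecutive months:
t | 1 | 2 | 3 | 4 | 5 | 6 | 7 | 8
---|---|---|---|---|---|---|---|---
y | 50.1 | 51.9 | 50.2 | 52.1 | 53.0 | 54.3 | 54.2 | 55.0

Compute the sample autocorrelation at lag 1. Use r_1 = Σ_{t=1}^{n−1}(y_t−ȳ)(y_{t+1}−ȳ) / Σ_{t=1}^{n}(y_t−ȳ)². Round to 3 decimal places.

Mean ȳ = (50.1 + 51.9 + 50.2 + 52.1 + 53.0 + 54.3 + 54.2 + 55.0)/8 = 52.6000
Deviations from mean: -2.5000, -0.7000, -2.4000, -0.5000, 0.4000, 1.7000, 1.6000, 2.4000
Σ(y_t−ȳ)(y_{t+1}−ȳ) = (1.7500) + (1.6800) + (1.2000) + (-0.2000) + (0.6800) + (2.7200) + (3.8400) = 11.6700
Denominator Σ(y_t−ȳ)² = 24.1200
r_1 = 11.6700 / 24.1200 = 0.484

0.484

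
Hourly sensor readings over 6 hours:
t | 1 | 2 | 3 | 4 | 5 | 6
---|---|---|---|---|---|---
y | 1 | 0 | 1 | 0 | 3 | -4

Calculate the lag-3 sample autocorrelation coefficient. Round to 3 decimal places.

Mean ȳ = (1 + 0 + 1 + 0 + 3 − 4)/6 = 0.1667
Numerator Σ_{t=1}^{3}(y_t−ȳ)(y_{t+3}−ȳ) = -4.0833
Denominator Σ(y_t−ȳ)² = 26.8333
r_3 = -4.0833 / 26.8333 = -0.152

-0.152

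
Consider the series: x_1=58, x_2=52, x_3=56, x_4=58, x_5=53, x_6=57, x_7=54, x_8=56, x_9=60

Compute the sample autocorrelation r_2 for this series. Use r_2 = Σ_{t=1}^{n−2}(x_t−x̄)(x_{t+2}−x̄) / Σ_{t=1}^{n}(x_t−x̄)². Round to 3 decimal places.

Mean x̄ = (58 + 52 + 56 + 58 + 53 + 57 + 54 + 56 + 60)/9 = 56.0000
Σ(x_t−x̄)(x_{t+2}−x̄) = (0.0000) + (-8.0000) + (0.0000) + (2.0000) + (6.0000) + (0.0000) + (-8.0000) = -8.0000
Denominator Σ(x_t−x̄)² = 54.0000
r_2 = -8.0000 / 54.0000 = -0.148

-0.148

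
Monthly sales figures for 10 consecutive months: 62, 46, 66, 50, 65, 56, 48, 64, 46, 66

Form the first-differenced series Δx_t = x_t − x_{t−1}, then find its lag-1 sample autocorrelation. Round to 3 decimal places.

-0.761

First differences Δx: -16, 20, -16, 15, -9, -8, 16, -18, 20
Mean of differences = 0.4444
Numerator Σ(Δx_t−Δx̄)(Δx_{t+1}−Δx̄) = -1719.1975
Denominator Σ(Δx_t−Δx̄)² = 2260.2222
r_1(Δx) = -1719.1975 / 2260.2222 = -0.761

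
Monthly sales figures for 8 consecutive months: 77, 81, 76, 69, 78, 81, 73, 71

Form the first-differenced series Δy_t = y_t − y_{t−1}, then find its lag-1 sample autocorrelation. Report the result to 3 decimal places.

-0.151

First differences Δy: 4, -5, -7, 9, 3, -8, -2
Mean of differences = -0.8571
Numerator Σ(Δy_t−Δȳ)(Δy_{t+1}−Δȳ) = -36.5918
Denominator Σ(Δy_t−Δȳ)² = 242.8571
r_1(Δy) = -36.5918 / 242.8571 = -0.151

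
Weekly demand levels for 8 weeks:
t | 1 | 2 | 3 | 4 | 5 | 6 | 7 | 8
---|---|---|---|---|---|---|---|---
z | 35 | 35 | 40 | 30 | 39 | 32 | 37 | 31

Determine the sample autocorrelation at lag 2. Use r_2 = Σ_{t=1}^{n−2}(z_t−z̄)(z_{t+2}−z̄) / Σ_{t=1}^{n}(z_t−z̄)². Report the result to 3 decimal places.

Mean z̄ = (35 + 35 + 40 + 30 + 39 + 32 + 37 + 31)/8 = 34.8750
Deviations from mean: 0.1250, 0.1250, 5.1250, -4.8750, 4.1250, -2.8750, 2.1250, -3.8750
Numerator Σ_{t=1}^{6}(z_t−z̄)(z_{t+2}−z̄) = 55.0938
Denominator Σ(z_t−z̄)² = 94.8750
r_2 = 55.0938 / 94.8750 = 0.581

0.581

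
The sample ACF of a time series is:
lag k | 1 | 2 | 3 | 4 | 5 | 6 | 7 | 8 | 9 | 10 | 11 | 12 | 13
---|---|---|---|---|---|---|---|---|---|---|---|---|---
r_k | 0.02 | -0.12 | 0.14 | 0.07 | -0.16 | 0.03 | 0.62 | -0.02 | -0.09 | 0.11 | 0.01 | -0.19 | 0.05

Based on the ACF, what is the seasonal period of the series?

7

The largest autocorrelation is r_7 = 0.62; the remaining lags stay at or below 0.14.
The dominant spike at lag 7 indicates a seasonal period of 7.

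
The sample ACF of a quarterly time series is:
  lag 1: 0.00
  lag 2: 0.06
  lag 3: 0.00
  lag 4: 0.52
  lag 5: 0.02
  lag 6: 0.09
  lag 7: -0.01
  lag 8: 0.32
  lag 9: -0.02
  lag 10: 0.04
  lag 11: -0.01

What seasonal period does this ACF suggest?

4

The largest autocorrelation is r_4 = 0.52, with a weaker echo at lag 8 (0.32); the remaining lags stay at or below 0.09.
The dominant spike at lag 4 indicates a seasonal period of 4.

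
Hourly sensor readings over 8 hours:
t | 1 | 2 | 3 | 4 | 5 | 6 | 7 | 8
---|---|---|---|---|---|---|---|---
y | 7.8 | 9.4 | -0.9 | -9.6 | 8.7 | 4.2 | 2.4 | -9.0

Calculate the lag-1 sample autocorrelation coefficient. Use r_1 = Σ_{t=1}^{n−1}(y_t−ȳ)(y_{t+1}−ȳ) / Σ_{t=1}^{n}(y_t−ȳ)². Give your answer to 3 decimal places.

-0.027

Mean ȳ = (7.8 + 9.4 − 0.9 − 9.6 + 8.7 + 4.2 + 2.4 − 9.0)/8 = 1.6250
Deviations from mean: 6.1750, 7.7750, -2.5250, -11.2250, 7.0750, 2.5750, 0.7750, -10.6250
Σ(y_t−ȳ)(y_{t+1}−ȳ) = (48.0106) + (-19.6319) + (28.3431) + (-79.4169) + (18.2181) + (1.9956) + (-8.2344) = -10.7156
Denominator Σ(y_t−ȳ)² = 401.1350
r_1 = -10.7156 / 401.1350 = -0.027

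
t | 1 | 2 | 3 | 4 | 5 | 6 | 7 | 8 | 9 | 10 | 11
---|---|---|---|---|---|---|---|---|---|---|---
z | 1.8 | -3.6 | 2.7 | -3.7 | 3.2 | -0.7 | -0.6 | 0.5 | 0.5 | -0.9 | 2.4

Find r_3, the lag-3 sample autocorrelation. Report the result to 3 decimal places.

Mean z̄ = (1.8 − 3.6 + 2.7 − 3.7 + 3.2 − 0.7 − 0.6 + 0.5 + 0.5 − 0.9 + 2.4)/11 = 0.1455
Numerator Σ_{t=1}^{8}(z_t−z̄)(z_{t+3}−z̄) = -14.7344
Denominator Σ(z_t−z̄)² = 55.1073
r_3 = -14.7344 / 55.1073 = -0.267

-0.267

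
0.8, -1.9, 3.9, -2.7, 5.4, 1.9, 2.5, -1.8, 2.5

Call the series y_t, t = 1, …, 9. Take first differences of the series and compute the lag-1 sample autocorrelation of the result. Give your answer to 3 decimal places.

First differences Δy: -2.7, 5.8, -6.6, 8.1, -3.5, 0.6, -4.3, 4.3
Mean of differences = 0.2125
Numerator Σ(Δy_t−Δȳ)(Δy_{t+1}−Δȳ) = -158.9864
Denominator Σ(Δy_t−Δȳ)² = 199.3288
r_1(Δy) = -158.9864 / 199.3288 = -0.798

-0.798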